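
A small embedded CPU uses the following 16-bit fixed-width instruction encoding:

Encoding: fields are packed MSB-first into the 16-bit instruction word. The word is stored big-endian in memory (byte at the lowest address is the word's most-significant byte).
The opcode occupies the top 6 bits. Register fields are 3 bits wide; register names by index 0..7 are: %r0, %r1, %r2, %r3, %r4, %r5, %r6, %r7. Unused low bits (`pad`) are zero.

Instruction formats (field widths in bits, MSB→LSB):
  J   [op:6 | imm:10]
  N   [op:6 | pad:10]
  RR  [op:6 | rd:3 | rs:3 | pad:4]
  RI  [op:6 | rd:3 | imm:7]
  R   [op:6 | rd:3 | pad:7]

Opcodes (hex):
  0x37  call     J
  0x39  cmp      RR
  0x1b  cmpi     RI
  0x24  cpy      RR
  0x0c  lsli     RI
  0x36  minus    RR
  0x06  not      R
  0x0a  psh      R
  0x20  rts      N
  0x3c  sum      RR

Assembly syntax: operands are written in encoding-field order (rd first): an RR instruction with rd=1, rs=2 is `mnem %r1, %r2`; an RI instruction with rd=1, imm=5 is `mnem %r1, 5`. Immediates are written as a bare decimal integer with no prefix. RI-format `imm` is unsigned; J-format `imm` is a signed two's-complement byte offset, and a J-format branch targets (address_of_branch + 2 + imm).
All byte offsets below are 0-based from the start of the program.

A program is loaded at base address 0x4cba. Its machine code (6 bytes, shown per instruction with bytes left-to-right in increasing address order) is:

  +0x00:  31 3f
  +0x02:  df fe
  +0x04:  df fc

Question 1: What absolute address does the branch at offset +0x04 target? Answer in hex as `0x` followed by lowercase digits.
@+04  big-endian(df fc) = 0xdffc
  top 6b → 0x37 → call [J]
  imm@[9:0]=0x3fc (s10→-4) ⇒ -4
  target = base 0x4cba + off 0x04 + 2 + imm -4 = 0x4cbc

0x4cbc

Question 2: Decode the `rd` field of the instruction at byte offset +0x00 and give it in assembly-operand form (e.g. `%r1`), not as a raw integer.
%r2

+0x00: 31 3f ⇒ word 0x313f (big)
  opcode bits[15:10]=0xc: lsli/RI
  [9:7] rd=2 = %r2
  [6:0] imm=63 = 63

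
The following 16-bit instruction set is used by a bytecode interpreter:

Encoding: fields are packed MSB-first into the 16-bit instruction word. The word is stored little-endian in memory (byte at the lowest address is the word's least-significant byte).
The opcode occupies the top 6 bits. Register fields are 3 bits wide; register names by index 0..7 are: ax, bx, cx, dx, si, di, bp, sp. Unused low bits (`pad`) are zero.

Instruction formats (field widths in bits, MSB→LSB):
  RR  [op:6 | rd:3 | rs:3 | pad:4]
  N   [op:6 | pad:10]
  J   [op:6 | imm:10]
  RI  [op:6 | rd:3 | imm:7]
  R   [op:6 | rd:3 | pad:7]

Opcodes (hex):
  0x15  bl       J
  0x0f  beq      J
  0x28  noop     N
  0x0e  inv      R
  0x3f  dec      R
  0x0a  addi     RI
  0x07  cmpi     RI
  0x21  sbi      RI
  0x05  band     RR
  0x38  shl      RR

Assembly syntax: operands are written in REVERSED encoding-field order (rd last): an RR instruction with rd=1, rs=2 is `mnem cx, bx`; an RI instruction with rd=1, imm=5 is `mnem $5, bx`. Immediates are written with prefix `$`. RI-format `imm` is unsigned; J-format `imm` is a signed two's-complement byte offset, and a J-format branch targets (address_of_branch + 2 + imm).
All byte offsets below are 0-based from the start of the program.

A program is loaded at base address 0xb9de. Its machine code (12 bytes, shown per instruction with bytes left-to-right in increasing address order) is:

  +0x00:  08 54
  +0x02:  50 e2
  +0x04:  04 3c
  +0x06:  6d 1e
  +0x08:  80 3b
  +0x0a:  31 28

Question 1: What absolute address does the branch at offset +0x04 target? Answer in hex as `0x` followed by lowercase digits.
0xb9e8

@+04  little-endian(04 3c) = 0x3c04
  op=0x3c04>>10=0xf ⇒ beq (J)
  [9:0] imm=4 = $4
  target = base 0xb9de + off 0x04 + 2 + imm 4 = 0xb9e8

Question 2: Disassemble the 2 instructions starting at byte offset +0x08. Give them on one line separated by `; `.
@+08  little-endian(80 3b) = 0x3b80
  op=0x3b80>>10=0xe ⇒ inv (R)
  [9:7] rd=7 = sp
@+0a  little-endian(31 28) = 0x2831
  op=0x2831>>10=0xa ⇒ addi (RI)
  [9:7] rd=0 = ax
  [6:0] imm=49 = $49

inv sp; addi $49, ax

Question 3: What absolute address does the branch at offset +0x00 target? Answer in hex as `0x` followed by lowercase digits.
0xb9e8

off 0x00: read 08 54 as little → 0x5408
  op=0x5408>>10=0x15 ⇒ bl (J)
  [9:0] imm=8 = $8
  target = base 0xb9de + off 0x00 + 2 + imm 8 = 0xb9e8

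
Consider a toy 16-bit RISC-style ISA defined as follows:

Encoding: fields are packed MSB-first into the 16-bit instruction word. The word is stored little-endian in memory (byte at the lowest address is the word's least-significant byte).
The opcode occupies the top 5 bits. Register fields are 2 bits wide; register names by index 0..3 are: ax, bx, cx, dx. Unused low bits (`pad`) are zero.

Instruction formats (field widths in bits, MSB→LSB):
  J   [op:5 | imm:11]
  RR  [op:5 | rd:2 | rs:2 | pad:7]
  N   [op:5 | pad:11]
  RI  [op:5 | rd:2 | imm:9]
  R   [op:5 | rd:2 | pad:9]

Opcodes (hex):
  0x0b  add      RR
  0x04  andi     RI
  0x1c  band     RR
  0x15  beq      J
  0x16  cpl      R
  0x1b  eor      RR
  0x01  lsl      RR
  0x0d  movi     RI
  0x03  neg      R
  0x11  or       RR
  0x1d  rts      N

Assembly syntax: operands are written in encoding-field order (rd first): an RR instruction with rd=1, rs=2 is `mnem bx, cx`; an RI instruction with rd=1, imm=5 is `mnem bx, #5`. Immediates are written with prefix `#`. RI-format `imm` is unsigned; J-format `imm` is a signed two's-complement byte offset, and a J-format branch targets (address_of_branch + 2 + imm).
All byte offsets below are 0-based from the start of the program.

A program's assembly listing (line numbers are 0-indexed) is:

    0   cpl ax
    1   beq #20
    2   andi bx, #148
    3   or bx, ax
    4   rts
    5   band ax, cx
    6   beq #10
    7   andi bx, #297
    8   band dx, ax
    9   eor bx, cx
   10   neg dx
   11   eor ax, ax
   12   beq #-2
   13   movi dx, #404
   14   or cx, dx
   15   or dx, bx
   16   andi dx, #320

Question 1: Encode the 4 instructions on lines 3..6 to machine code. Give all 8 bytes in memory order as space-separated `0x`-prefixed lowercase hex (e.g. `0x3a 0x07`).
0x00 0x8a 0x00 0xe8 0x00 0xe1 0x0a 0xa8

3. or fields op=0x11:5|rd=1:2|rs=0:2|pad=0:7 → word 8a00h → 00 8a
4. rts fields op=0x1d:5|pad=0:11 → word e800h → 00 e8
5. band fields op=0x1c:5|rd=0:2|rs=2:2|pad=0:7 → word e100h → 00 e1
6. beq fields op=0x15:5|imm=10:11 → word a80ah → 0a a8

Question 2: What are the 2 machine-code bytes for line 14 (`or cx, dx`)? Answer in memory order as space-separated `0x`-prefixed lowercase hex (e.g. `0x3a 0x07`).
L14: or op=0x11:5|rd=2:2|rs=3:2|pad=0:7 ⇒ 0x8d80 ⇒ little 80 8d

0x80 0x8d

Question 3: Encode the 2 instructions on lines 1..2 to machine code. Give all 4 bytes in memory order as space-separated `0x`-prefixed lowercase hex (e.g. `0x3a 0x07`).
0x14 0xa8 0x94 0x22

line 1 (beq): pack op=0x15:5|imm=20:11 = 0xa814; little→ 14 a8
line 2 (andi): pack op=0x4:5|rd=1:2|imm=148:9 = 0x2294; little→ 94 22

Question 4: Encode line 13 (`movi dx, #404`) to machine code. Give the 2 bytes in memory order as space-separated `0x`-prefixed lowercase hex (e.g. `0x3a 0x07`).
0x94 0x6f

line 13 (movi): pack op=0xd:5|rd=3:2|imm=404:9 = 0x6f94; little→ 94 6f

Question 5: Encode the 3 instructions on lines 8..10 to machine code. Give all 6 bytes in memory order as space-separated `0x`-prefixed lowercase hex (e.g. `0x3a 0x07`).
0x00 0xe6 0x00 0xdb 0x00 0x1e

8. band fields op=0x1c:5|rd=3:2|rs=0:2|pad=0:7 → word e600h → 00 e6
9. eor fields op=0x1b:5|rd=1:2|rs=2:2|pad=0:7 → word db00h → 00 db
10. neg fields op=0x3:5|rd=3:2|pad=0:9 → word 1e00h → 00 1e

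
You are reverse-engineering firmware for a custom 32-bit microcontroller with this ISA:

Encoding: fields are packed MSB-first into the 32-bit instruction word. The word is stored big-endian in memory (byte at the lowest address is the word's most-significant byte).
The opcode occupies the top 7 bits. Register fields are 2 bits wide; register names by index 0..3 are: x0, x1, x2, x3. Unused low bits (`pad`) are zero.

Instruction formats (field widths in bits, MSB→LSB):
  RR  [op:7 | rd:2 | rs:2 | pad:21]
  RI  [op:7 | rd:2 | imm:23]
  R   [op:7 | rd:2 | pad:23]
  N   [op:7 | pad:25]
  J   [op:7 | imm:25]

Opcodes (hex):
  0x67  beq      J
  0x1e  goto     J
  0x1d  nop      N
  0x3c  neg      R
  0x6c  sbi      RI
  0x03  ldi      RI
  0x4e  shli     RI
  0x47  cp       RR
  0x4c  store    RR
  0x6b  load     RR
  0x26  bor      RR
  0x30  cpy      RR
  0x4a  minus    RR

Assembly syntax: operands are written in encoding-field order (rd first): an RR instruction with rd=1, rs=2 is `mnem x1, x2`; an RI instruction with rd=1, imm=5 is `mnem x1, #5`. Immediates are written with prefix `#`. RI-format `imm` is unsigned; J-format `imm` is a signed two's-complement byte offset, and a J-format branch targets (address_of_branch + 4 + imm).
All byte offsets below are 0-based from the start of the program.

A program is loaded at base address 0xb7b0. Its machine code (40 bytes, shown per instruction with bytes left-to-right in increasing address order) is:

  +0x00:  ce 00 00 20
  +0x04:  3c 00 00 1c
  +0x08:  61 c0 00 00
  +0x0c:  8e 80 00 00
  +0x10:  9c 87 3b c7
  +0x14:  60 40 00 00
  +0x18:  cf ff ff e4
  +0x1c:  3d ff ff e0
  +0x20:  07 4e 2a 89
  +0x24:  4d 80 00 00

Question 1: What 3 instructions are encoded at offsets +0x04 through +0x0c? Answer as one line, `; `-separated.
goto #28; cpy x3, x2; cp x1, x0

@+04  big-endian(3c 00 00 1c) = 0x3c00001c
  op=0x3c00001c>>25=0x1e ⇒ goto (J)
  imm: (w>>0)&0x1ffffff=0x1c → #28
@+08  big-endian(61 c0 00 00) = 0x61c00000
  op=0x61c00000>>25=0x30 ⇒ cpy (RR)
  rd: (w>>23)&0x3=0x3 → x3
  rs: (w>>21)&0x3=0x2 → x2
@+0c  big-endian(8e 80 00 00) = 0x8e800000
  op=0x8e800000>>25=0x47 ⇒ cp (RR)
  rd: (w>>23)&0x3=0x1 → x1
  rs: (w>>21)&0x3=0x0 → x0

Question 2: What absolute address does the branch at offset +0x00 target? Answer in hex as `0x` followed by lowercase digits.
off 0x00: read ce 00 00 20 as big → 0xce000020
  op=0xce000020>>25=0x67 ⇒ beq (J)
  imm: (w>>0)&0x1ffffff=0x20 → #32
  target = base 0xb7b0 + off 0x00 + 4 + imm 32 = 0xb7d4

0xb7d4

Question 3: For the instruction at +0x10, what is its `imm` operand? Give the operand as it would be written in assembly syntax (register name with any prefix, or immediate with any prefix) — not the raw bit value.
+0x10: 9c 87 3b c7 ⇒ word 0x9c873bc7 (big)
  op=0x9c873bc7>>25=0x4e ⇒ shli (RI)
  [24:23] rd=1 = x1
  [22:0] imm=474055 = #474055

#474055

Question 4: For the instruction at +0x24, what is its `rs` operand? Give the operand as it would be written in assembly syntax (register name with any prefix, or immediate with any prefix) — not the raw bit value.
@+24  big-endian(4d 80 00 00) = 0x4d800000
  top 7b → 0x26 → bor [RR]
  rd@[24:23]=0x3 ⇒ x3
  rs@[22:21]=0x0 ⇒ x0

x0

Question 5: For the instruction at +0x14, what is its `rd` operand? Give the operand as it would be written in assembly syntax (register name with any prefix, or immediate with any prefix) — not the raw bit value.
x0

@+14  big-endian(60 40 00 00) = 0x60400000
  opcode bits[31:25]=0x30: cpy/RR
  rd@[24:23]=0x0 ⇒ x0
  rs@[22:21]=0x2 ⇒ x2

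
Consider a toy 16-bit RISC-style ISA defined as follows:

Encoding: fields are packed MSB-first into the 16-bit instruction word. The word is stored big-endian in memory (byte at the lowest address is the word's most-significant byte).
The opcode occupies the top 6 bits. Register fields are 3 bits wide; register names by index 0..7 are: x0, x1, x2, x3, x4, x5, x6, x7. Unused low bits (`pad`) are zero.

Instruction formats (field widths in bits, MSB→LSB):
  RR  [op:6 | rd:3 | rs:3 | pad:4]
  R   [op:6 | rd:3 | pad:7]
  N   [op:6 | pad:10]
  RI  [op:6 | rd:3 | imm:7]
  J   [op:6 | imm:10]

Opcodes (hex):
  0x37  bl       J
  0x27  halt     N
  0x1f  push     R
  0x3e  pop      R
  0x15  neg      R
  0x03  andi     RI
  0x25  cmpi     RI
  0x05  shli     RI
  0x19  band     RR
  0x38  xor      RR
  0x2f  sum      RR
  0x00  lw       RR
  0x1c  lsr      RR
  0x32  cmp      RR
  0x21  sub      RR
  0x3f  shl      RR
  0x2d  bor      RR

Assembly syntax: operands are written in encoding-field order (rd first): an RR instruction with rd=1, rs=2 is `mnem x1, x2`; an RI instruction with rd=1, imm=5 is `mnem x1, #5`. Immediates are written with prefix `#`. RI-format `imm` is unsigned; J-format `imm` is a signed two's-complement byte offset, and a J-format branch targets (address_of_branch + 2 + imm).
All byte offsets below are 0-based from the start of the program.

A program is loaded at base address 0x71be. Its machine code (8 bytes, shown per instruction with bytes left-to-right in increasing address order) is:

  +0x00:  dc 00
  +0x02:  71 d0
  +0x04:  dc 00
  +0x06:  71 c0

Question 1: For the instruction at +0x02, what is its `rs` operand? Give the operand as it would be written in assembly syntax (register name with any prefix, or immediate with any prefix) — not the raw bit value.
x5

+0x02: 71 d0 ⇒ word 0x71d0 (big)
  opcode bits[15:10]=0x1c: lsr/RR
  [9:7] rd=3 = x3
  [6:4] rs=5 = x5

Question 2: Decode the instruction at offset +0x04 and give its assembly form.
bl #0

off 0x04: read dc 00 as big → 0xdc00
  top 6b → 0x37 → bl [J]
  imm: (w>>0)&0x3ff=0x0 → #0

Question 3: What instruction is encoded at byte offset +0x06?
[06] 71 c0 → 0x71c0
  op=0x71c0>>10=0x1c ⇒ lsr (RR)
  rd@[9:7]=0x3 ⇒ x3
  rs@[6:4]=0x4 ⇒ x4

lsr x3, x4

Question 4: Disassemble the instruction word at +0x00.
@+00  big-endian(dc 00) = 0xdc00
  opcode bits[15:10]=0x37: bl/J
  [9:0] imm=0 = #0

bl #0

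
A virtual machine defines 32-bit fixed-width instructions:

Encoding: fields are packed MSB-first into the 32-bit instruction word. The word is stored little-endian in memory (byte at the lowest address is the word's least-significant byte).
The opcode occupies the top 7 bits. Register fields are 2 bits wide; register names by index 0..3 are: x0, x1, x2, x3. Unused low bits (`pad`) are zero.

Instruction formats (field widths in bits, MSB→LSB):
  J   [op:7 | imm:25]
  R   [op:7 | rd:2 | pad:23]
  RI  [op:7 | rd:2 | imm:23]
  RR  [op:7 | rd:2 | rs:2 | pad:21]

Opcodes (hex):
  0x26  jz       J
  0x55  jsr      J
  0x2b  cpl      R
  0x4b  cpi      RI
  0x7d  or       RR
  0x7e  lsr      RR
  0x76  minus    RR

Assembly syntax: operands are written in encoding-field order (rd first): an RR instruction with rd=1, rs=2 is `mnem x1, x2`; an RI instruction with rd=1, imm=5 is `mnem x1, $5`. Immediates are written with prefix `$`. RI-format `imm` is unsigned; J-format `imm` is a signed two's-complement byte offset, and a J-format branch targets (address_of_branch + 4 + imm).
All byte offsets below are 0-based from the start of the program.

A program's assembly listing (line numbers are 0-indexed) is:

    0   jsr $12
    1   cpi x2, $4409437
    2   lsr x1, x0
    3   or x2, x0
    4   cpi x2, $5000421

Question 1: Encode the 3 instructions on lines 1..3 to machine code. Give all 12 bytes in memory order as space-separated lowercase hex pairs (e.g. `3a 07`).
L1: cpi op=0x4b:7|rd=2:2|imm=4409437:23 ⇒ 0x9743485d ⇒ little 5d 48 43 97
L2: lsr op=0x7e:7|rd=1:2|rs=0:2|pad=0:21 ⇒ 0xfc800000 ⇒ little 00 00 80 fc
L3: or op=0x7d:7|rd=2:2|rs=0:2|pad=0:21 ⇒ 0xfb000000 ⇒ little 00 00 00 fb

5d 48 43 97 00 00 80 fc 00 00 00 fb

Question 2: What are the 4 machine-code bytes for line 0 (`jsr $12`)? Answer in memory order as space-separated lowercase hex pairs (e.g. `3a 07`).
0c 00 00 aa

L0: jsr op=0x55:7|imm=12:25 ⇒ 0xaa00000c ⇒ little 0c 00 00 aa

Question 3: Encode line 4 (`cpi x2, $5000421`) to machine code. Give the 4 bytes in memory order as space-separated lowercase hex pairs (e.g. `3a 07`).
e5 4c 4c 97

L4: cpi op=0x4b:7|rd=2:2|imm=5000421:23 ⇒ 0x974c4ce5 ⇒ little e5 4c 4c 97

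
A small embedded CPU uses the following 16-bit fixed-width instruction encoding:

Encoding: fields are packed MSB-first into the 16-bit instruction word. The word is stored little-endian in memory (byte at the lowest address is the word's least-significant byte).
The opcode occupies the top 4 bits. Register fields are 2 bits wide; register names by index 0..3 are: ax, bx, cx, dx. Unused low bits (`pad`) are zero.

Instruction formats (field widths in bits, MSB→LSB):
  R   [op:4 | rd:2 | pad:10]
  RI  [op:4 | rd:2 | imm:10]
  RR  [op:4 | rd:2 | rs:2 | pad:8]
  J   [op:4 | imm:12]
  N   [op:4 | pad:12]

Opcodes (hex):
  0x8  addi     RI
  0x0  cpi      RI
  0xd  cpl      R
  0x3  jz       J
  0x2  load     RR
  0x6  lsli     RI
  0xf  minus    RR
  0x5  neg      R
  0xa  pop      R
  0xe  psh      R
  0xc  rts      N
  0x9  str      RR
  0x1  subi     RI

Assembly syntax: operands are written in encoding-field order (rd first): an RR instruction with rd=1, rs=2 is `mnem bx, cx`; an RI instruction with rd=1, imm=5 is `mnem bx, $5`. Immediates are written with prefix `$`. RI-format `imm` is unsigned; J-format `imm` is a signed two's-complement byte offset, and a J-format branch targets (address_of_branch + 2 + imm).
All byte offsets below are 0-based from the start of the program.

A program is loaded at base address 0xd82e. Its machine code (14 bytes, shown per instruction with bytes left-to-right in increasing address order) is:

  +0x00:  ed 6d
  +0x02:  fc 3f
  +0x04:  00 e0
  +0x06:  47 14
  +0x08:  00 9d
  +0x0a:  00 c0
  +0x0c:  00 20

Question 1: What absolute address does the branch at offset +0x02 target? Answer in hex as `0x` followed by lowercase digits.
[02] fc 3f → 0x3ffc
  top 4b → 0x3 → jz [J]
  imm: (w>>0)&0xfff=0xffc (s12→-4) → $-4
  target = base 0xd82e + off 0x02 + 2 + imm -4 = 0xd82e

0xd82e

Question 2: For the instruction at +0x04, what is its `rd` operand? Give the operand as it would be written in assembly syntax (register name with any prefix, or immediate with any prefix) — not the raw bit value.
@+04  little-endian(00 e0) = 0xe000
  op=0xe000>>12=0xe ⇒ psh (R)
  rd: (w>>10)&0x3=0x0 → ax

ax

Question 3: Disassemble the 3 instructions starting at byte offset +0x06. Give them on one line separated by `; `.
off 0x06: read 47 14 as little → 0x1447
  opcode bits[15:12]=0x1: subi/RI
  [11:10] rd=1 = bx
  [9:0] imm=71 = $71
off 0x08: read 00 9d as little → 0x9d00
  opcode bits[15:12]=0x9: str/RR
  [11:10] rd=3 = dx
  [9:8] rs=1 = bx
off 0x0a: read 00 c0 as little → 0xc000
  opcode bits[15:12]=0xc: rts/N

subi bx, $71; str dx, bx; rts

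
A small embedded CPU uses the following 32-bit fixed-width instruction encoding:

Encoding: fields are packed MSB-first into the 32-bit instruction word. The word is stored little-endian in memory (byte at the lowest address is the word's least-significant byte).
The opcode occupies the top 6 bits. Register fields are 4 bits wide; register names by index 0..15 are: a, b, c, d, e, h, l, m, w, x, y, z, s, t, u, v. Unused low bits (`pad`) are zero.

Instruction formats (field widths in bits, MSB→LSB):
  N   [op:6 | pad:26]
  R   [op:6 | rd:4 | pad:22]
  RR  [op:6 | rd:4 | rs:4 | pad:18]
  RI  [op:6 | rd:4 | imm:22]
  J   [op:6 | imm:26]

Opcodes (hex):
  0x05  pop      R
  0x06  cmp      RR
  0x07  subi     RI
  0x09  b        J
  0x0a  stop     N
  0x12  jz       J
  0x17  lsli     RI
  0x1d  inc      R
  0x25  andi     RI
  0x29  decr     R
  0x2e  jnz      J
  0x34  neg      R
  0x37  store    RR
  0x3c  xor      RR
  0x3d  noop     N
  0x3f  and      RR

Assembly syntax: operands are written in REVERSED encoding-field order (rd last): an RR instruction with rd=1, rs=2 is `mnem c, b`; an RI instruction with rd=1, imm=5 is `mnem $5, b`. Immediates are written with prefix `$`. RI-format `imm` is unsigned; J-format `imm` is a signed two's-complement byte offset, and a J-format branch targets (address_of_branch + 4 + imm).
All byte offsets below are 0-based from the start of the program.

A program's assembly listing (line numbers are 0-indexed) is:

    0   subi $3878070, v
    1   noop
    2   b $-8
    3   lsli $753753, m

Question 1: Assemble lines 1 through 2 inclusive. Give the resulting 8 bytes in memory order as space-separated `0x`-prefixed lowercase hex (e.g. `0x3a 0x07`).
L1: noop op=0x3d:6|pad=0:26 ⇒ 0xf4000000 ⇒ little 00 00 00 f4
L2: b op=0x9:6|imm=-8:26 ⇒ 0x27fffff8 ⇒ little f8 ff ff 27

0x00 0x00 0x00 0xf4 0xf8 0xff 0xff 0x27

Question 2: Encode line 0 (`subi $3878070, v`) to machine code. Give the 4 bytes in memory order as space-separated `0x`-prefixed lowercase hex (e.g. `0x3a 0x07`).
0xb6 0x2c 0xfb 0x1f

0. subi fields op=0x7:6|rd=15:4|imm=3878070:22 → word 1ffb2cb6h → b6 2c fb 1f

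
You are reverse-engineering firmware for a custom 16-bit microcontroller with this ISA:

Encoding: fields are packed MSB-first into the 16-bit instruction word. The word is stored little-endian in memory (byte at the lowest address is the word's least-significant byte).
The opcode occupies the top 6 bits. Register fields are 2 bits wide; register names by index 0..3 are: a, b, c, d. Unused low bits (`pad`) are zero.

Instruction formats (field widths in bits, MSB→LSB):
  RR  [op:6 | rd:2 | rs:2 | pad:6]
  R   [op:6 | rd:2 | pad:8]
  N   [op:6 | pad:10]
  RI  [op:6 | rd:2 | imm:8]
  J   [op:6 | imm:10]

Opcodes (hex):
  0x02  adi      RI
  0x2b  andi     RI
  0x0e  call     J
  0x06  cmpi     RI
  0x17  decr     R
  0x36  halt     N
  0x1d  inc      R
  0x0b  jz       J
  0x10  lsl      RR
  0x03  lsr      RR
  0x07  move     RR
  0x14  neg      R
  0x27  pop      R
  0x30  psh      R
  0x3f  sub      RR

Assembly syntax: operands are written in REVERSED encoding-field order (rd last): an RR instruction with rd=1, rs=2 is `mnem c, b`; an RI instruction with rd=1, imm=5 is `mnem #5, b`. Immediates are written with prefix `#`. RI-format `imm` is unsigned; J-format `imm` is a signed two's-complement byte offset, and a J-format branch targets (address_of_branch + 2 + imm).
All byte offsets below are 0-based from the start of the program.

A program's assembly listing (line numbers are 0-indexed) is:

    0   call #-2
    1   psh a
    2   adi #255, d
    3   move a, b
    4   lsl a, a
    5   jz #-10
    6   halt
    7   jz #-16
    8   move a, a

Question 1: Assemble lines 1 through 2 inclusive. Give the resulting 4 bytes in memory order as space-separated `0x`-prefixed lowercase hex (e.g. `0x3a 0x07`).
0x00 0xc0 0xff 0x0b

line 1 (psh): pack op=0x30:6|rd=0:2|pad=0:8 = 0xc000; little→ 00 c0
line 2 (adi): pack op=0x2:6|rd=3:2|imm=255:8 = 0x0bff; little→ ff 0b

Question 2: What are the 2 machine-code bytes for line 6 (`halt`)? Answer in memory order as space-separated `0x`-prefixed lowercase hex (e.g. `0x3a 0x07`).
L6: halt op=0x36:6|pad=0:10 ⇒ 0xd800 ⇒ little 00 d8

0x00 0xd8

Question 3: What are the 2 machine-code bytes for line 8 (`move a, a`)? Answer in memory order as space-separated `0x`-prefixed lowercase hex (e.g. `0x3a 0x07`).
line 8 (move): pack op=0x7:6|rd=0:2|rs=0:2|pad=0:6 = 0x1c00; little→ 00 1c

0x00 0x1c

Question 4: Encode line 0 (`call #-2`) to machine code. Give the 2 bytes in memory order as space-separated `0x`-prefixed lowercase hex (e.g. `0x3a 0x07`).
0. call fields op=0xe:6|imm=-2:10 → word 3bfeh → fe 3b

0xfe 0x3b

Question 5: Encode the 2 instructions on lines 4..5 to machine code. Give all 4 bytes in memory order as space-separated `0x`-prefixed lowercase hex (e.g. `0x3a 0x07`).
4. lsl fields op=0x10:6|rd=0:2|rs=0:2|pad=0:6 → word 4000h → 00 40
5. jz fields op=0xb:6|imm=-10:10 → word 2ff6h → f6 2f

0x00 0x40 0xf6 0x2f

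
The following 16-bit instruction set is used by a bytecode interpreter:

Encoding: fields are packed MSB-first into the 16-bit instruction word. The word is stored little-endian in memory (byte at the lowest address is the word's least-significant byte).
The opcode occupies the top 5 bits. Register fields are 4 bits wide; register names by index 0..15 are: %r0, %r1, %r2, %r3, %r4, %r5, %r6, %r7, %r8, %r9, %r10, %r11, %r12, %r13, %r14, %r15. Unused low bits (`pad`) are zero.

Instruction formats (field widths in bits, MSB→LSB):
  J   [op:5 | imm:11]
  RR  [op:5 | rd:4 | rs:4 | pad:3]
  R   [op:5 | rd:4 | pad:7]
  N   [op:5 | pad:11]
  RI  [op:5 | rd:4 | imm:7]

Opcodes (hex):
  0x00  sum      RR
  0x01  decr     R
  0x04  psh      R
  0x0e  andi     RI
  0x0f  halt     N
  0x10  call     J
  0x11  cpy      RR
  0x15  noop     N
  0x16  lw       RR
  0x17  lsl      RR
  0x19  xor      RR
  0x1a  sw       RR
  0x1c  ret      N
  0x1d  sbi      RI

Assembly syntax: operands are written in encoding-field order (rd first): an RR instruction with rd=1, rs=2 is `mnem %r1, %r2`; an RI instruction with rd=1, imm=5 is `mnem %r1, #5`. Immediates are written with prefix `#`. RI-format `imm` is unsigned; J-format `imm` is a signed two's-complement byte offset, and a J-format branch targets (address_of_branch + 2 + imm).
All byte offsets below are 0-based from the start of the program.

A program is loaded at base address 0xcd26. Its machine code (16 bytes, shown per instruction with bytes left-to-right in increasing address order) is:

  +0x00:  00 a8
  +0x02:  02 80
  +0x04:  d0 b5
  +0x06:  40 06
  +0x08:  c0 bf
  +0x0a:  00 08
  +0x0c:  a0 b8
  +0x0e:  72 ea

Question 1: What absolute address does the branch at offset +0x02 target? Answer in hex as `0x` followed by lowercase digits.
0xcd2c

+0x02: 02 80 ⇒ word 0x8002 (little)
  op=0x8002>>11=0x10 ⇒ call (J)
  [10:0] imm=2 = #2
  target = base 0xcd26 + off 0x02 + 2 + imm 2 = 0xcd2c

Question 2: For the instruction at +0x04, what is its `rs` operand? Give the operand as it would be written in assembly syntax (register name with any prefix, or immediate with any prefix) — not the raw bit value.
%r10

+0x04: d0 b5 ⇒ word 0xb5d0 (little)
  top 5b → 0x16 → lw [RR]
  rd: (w>>7)&0xf=0xb → %r11
  rs: (w>>3)&0xf=0xa → %r10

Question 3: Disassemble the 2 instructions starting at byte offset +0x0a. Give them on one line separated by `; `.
decr %r0; lsl %r1, %r4

off 0x0a: read 00 08 as little → 0x0800
  opcode bits[15:11]=0x1: decr/R
  [10:7] rd=0 = %r0
off 0x0c: read a0 b8 as little → 0xb8a0
  opcode bits[15:11]=0x17: lsl/RR
  [10:7] rd=1 = %r1
  [6:3] rs=4 = %r4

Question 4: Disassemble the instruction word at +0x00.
noop

@+00  little-endian(00 a8) = 0xa800
  top 5b → 0x15 → noop [N]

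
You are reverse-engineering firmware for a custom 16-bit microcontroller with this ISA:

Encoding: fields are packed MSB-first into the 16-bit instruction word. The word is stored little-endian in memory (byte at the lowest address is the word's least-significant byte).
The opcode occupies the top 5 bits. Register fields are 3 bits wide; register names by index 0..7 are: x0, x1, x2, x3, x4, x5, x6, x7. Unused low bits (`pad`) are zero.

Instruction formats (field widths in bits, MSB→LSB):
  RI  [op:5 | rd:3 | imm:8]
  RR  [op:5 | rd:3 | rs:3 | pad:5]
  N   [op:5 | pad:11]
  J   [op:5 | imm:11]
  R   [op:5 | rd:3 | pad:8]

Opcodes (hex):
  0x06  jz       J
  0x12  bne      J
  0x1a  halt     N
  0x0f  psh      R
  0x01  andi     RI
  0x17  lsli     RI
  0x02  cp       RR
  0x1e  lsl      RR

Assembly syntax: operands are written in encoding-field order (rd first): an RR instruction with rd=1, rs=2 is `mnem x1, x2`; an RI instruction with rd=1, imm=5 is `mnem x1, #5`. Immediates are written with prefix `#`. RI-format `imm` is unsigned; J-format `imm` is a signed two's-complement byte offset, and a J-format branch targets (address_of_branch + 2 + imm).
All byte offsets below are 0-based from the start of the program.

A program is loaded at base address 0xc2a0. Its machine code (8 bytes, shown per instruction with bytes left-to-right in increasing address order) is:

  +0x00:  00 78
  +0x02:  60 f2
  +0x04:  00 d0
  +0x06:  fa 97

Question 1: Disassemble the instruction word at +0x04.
+0x04: 00 d0 ⇒ word 0xd000 (little)
  top 5b → 0x1a → halt [N]

halt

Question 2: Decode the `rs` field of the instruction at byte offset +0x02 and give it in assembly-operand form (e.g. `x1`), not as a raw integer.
x3

[02] 60 f2 → 0xf260
  op=0xf260>>11=0x1e ⇒ lsl (RR)
  [10:8] rd=2 = x2
  [7:5] rs=3 = x3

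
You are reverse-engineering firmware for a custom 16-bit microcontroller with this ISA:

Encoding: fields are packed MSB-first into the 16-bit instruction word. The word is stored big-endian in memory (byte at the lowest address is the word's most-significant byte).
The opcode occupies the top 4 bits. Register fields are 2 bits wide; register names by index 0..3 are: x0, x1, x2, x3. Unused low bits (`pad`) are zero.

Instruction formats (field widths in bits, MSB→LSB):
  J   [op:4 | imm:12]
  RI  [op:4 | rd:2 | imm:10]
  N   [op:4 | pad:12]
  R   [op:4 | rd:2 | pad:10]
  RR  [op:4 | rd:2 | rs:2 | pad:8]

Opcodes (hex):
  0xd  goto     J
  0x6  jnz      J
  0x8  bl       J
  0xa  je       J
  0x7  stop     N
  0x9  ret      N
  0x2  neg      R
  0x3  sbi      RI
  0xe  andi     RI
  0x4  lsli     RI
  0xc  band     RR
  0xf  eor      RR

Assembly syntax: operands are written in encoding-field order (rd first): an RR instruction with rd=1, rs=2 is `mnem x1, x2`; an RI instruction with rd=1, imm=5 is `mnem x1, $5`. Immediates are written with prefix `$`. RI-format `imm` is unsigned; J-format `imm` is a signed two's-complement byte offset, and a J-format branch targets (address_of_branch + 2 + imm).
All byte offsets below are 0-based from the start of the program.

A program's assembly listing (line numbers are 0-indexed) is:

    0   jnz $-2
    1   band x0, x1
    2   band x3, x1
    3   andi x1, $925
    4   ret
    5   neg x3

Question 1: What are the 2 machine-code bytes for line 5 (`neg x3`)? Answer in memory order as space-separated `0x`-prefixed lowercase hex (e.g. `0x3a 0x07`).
0x2c 0x00

L5: neg op=0x2:4|rd=3:2|pad=0:10 ⇒ 0x2c00 ⇒ big 2c 00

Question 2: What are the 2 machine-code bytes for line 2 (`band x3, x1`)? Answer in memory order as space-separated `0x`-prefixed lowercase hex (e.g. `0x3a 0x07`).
0xcd 0x00

L2: band op=0xc:4|rd=3:2|rs=1:2|pad=0:8 ⇒ 0xcd00 ⇒ big cd 00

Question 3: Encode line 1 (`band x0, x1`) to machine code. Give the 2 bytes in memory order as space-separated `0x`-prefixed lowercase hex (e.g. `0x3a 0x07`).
L1: band op=0xc:4|rd=0:2|rs=1:2|pad=0:8 ⇒ 0xc100 ⇒ big c1 00

0xc1 0x00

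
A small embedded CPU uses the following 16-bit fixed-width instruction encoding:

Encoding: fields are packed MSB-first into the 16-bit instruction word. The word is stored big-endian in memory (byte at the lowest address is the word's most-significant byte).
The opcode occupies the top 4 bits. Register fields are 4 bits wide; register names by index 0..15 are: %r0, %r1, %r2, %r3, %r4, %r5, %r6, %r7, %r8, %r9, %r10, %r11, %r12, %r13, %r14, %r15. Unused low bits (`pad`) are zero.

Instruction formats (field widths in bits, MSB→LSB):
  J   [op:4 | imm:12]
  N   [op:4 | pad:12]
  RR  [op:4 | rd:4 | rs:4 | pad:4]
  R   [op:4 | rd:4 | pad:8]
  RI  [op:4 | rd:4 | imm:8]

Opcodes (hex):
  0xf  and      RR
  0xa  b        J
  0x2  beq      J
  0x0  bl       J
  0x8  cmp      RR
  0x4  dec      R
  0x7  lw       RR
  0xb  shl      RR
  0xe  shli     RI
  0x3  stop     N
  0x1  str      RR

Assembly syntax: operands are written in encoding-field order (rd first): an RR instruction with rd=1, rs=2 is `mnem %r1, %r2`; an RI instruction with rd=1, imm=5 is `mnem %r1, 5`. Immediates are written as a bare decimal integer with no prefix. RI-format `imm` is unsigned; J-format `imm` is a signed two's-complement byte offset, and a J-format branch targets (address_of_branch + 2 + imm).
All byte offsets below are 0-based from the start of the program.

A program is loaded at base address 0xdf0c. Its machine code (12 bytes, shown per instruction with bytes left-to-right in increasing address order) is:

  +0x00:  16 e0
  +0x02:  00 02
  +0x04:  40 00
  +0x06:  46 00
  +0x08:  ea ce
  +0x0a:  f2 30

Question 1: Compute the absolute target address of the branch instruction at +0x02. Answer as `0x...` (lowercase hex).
+0x02: 00 02 ⇒ word 0x0002 (big)
  op=0x0002>>12=0x0 ⇒ bl (J)
  [11:0] imm=2 = 2
  target = base 0xdf0c + off 0x02 + 2 + imm 2 = 0xdf12

0xdf12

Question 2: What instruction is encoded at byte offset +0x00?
str %r6, %r14

@+00  big-endian(16 e0) = 0x16e0
  top 4b → 0x1 → str [RR]
  rd: (w>>8)&0xf=0x6 → %r6
  rs: (w>>4)&0xf=0xe → %r14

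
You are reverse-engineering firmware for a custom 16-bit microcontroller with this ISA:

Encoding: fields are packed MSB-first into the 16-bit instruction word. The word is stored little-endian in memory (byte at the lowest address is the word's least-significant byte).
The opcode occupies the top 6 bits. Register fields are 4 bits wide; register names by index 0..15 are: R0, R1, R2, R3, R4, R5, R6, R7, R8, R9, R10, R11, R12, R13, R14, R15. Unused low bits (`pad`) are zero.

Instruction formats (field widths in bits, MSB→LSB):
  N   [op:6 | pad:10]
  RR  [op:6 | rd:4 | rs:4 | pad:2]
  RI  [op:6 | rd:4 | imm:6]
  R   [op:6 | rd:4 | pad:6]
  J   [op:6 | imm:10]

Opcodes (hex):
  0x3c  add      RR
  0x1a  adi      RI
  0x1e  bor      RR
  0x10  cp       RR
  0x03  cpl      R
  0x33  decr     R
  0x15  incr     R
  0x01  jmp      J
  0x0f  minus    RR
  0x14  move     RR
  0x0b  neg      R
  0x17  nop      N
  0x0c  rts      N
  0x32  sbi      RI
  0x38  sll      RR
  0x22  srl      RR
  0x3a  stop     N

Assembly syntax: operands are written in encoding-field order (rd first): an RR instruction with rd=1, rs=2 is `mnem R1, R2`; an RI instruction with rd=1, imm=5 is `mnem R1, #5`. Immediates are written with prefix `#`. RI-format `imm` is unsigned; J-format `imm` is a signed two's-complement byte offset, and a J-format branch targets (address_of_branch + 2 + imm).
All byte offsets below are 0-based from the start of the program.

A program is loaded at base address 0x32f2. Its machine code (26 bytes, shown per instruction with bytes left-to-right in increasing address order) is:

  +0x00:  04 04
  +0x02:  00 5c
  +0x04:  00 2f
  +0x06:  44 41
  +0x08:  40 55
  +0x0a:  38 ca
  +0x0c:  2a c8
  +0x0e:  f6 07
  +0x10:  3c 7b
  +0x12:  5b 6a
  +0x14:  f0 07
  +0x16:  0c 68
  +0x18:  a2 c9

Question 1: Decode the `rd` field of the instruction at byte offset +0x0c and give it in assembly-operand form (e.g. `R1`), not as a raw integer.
R0

@+0c  little-endian(2a c8) = 0xc82a
  op=0xc82a>>10=0x32 ⇒ sbi (RI)
  rd: (w>>6)&0xf=0x0 → R0
  imm: (w>>0)&0x3f=0x2a → #42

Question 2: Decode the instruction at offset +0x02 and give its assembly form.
+0x02: 00 5c ⇒ word 0x5c00 (little)
  op=0x5c00>>10=0x17 ⇒ nop (N)

nop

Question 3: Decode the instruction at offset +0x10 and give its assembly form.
bor R12, R15

off 0x10: read 3c 7b as little → 0x7b3c
  opcode bits[15:10]=0x1e: bor/RR
  [9:6] rd=12 = R12
  [5:2] rs=15 = R15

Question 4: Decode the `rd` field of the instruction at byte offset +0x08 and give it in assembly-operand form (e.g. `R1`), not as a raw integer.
off 0x08: read 40 55 as little → 0x5540
  top 6b → 0x15 → incr [R]
  rd: (w>>6)&0xf=0x5 → R5

R5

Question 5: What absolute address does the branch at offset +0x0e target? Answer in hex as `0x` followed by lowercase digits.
[0e] f6 07 → 0x07f6
  top 6b → 0x1 → jmp [J]
  imm@[9:0]=0x3f6 (s10→-10) ⇒ #-10
  target = base 0x32f2 + off 0x0e + 2 + imm -10 = 0x32f8

0x32f8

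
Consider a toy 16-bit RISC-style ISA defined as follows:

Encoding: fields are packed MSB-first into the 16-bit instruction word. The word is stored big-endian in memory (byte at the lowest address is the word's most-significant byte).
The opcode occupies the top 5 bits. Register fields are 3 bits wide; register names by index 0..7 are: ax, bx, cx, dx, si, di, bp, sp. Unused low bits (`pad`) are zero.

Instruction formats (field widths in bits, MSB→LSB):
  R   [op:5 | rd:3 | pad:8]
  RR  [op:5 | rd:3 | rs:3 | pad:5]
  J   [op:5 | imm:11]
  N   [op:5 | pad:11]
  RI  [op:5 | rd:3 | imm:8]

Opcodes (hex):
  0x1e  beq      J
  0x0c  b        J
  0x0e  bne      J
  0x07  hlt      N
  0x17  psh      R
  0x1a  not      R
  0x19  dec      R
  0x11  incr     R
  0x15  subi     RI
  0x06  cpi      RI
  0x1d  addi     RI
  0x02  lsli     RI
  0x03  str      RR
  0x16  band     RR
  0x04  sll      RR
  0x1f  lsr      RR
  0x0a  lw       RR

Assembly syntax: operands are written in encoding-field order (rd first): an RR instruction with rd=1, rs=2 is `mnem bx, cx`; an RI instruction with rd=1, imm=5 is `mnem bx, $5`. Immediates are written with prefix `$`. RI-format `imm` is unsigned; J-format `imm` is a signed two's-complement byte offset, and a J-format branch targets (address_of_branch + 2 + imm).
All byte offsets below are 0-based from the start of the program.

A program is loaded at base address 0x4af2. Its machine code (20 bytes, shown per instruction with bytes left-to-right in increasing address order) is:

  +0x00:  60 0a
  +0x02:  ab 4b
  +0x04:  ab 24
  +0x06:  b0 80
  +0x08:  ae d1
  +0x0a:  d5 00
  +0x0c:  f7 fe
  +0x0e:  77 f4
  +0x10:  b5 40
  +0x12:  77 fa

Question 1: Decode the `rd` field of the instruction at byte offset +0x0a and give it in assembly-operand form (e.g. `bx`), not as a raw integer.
off 0x0a: read d5 00 as big → 0xd500
  op=0xd500>>11=0x1a ⇒ not (R)
  rd: (w>>8)&0x7=0x5 → di

di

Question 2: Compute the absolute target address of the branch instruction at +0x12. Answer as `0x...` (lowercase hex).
off 0x12: read 77 fa as big → 0x77fa
  op=0x77fa>>11=0xe ⇒ bne (J)
  imm@[10:0]=0x7fa (s11→-6) ⇒ $-6
  target = base 0x4af2 + off 0x12 + 2 + imm -6 = 0x4b00

0x4b00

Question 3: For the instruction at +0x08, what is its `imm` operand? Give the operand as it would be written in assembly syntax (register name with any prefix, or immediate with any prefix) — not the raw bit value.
[08] ae d1 → 0xaed1
  top 5b → 0x15 → subi [RI]
  rd: (w>>8)&0x7=0x6 → bp
  imm: (w>>0)&0xff=0xd1 → $209

$209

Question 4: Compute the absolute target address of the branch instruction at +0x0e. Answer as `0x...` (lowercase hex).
[0e] 77 f4 → 0x77f4
  opcode bits[15:11]=0xe: bne/J
  imm: (w>>0)&0x7ff=0x7f4 (s11→-12) → $-12
  target = base 0x4af2 + off 0x0e + 2 + imm -12 = 0x4af6

0x4af6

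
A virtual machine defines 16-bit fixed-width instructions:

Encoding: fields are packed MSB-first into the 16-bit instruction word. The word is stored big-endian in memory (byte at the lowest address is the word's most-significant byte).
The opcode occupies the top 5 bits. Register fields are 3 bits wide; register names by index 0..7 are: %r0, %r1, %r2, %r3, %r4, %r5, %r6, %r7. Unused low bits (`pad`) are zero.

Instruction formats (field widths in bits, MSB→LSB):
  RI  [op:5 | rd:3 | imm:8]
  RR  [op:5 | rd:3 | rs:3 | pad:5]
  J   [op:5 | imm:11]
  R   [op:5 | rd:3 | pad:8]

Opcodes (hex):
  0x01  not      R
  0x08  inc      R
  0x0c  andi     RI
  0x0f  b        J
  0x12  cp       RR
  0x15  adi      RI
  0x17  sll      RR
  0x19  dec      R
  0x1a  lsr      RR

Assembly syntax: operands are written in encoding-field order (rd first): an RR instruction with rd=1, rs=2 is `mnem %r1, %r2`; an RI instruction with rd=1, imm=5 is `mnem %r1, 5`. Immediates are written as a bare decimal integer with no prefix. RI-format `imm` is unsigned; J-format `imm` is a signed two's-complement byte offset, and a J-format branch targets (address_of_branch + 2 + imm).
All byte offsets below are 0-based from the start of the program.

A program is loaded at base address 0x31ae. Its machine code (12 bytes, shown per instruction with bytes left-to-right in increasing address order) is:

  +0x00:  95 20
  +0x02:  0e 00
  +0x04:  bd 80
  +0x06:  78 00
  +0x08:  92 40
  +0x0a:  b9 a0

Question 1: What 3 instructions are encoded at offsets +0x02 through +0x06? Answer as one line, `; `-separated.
not %r6; sll %r5, %r4; b 0

[02] 0e 00 → 0x0e00
  op=0x0e00>>11=0x1 ⇒ not (R)
  rd: (w>>8)&0x7=0x6 → %r6
[04] bd 80 → 0xbd80
  op=0xbd80>>11=0x17 ⇒ sll (RR)
  rd: (w>>8)&0x7=0x5 → %r5
  rs: (w>>5)&0x7=0x4 → %r4
[06] 78 00 → 0x7800
  op=0x7800>>11=0xf ⇒ b (J)
  imm: (w>>0)&0x7ff=0x0 → 0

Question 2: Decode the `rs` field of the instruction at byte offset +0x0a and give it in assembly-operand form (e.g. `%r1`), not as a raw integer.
@+0a  big-endian(b9 a0) = 0xb9a0
  top 5b → 0x17 → sll [RR]
  rd@[10:8]=0x1 ⇒ %r1
  rs@[7:5]=0x5 ⇒ %r5

%r5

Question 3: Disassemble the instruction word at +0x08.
off 0x08: read 92 40 as big → 0x9240
  opcode bits[15:11]=0x12: cp/RR
  [10:8] rd=2 = %r2
  [7:5] rs=2 = %r2

cp %r2, %r2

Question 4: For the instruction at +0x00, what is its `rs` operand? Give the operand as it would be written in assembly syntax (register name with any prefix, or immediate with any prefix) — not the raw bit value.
%r1

[00] 95 20 → 0x9520
  opcode bits[15:11]=0x12: cp/RR
  rd: (w>>8)&0x7=0x5 → %r5
  rs: (w>>5)&0x7=0x1 → %r1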